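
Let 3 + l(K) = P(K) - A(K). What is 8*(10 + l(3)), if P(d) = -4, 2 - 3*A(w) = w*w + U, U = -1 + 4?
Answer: 152/3 ≈ 50.667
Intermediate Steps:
U = 3
A(w) = -⅓ - w²/3 (A(w) = ⅔ - (w*w + 3)/3 = ⅔ - (w² + 3)/3 = ⅔ - (3 + w²)/3 = ⅔ + (-1 - w²/3) = -⅓ - w²/3)
l(K) = -20/3 + K²/3 (l(K) = -3 + (-4 - (-⅓ - K²/3)) = -3 + (-4 + (⅓ + K²/3)) = -3 + (-11/3 + K²/3) = -20/3 + K²/3)
8*(10 + l(3)) = 8*(10 + (-20/3 + (⅓)*3²)) = 8*(10 + (-20/3 + (⅓)*9)) = 8*(10 + (-20/3 + 3)) = 8*(10 - 11/3) = 8*(19/3) = 152/3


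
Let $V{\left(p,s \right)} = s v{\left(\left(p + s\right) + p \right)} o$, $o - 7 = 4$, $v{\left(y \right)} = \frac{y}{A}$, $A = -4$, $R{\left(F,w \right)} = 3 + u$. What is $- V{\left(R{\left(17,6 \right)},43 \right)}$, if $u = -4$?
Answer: $\frac{19393}{4} \approx 4848.3$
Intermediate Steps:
$R{\left(F,w \right)} = -1$ ($R{\left(F,w \right)} = 3 - 4 = -1$)
$v{\left(y \right)} = - \frac{y}{4}$ ($v{\left(y \right)} = \frac{y}{-4} = y \left(- \frac{1}{4}\right) = - \frac{y}{4}$)
$o = 11$ ($o = 7 + 4 = 11$)
$V{\left(p,s \right)} = 11 s \left(- \frac{p}{2} - \frac{s}{4}\right)$ ($V{\left(p,s \right)} = s \left(- \frac{\left(p + s\right) + p}{4}\right) 11 = s \left(- \frac{s + 2 p}{4}\right) 11 = s \left(- \frac{p}{2} - \frac{s}{4}\right) 11 = 11 s \left(- \frac{p}{2} - \frac{s}{4}\right)$)
$- V{\left(R{\left(17,6 \right)},43 \right)} = - \frac{11 \cdot 43 \left(\left(-1\right) 43 - -2\right)}{4} = - \frac{11 \cdot 43 \left(-43 + 2\right)}{4} = - \frac{11 \cdot 43 \left(-41\right)}{4} = \left(-1\right) \left(- \frac{19393}{4}\right) = \frac{19393}{4}$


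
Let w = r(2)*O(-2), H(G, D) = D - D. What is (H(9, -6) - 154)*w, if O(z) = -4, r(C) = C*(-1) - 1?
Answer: -1848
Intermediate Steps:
H(G, D) = 0
r(C) = -1 - C (r(C) = -C - 1 = -1 - C)
w = 12 (w = (-1 - 1*2)*(-4) = (-1 - 2)*(-4) = -3*(-4) = 12)
(H(9, -6) - 154)*w = (0 - 154)*12 = -154*12 = -1848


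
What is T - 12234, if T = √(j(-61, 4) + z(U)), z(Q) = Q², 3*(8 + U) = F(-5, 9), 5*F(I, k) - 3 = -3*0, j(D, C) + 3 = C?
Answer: -12234 + √1546/5 ≈ -12226.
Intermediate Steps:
j(D, C) = -3 + C
F(I, k) = ⅗ (F(I, k) = ⅗ + (-3*0)/5 = ⅗ + (⅕)*0 = ⅗ + 0 = ⅗)
U = -39/5 (U = -8 + (⅓)*(⅗) = -8 + ⅕ = -39/5 ≈ -7.8000)
T = √1546/5 (T = √((-3 + 4) + (-39/5)²) = √(1 + 1521/25) = √(1546/25) = √1546/5 ≈ 7.8638)
T - 12234 = √1546/5 - 12234 = -12234 + √1546/5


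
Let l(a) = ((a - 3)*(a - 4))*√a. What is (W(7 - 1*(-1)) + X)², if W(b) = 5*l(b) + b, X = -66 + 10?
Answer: 82304 - 19200*√2 ≈ 55151.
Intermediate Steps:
X = -56
l(a) = √a*(-4 + a)*(-3 + a) (l(a) = ((-3 + a)*(-4 + a))*√a = ((-4 + a)*(-3 + a))*√a = √a*(-4 + a)*(-3 + a))
W(b) = b + 5*√b*(12 + b² - 7*b) (W(b) = 5*(√b*(12 + b² - 7*b)) + b = 5*√b*(12 + b² - 7*b) + b = b + 5*√b*(12 + b² - 7*b))
(W(7 - 1*(-1)) + X)² = (((7 - 1*(-1)) + 5*√(7 - 1*(-1))*(12 + (7 - 1*(-1))² - 7*(7 - 1*(-1)))) - 56)² = (((7 + 1) + 5*√(7 + 1)*(12 + (7 + 1)² - 7*(7 + 1))) - 56)² = ((8 + 5*√8*(12 + 8² - 7*8)) - 56)² = ((8 + 5*(2*√2)*(12 + 64 - 56)) - 56)² = ((8 + 5*(2*√2)*20) - 56)² = ((8 + 200*√2) - 56)² = (-48 + 200*√2)²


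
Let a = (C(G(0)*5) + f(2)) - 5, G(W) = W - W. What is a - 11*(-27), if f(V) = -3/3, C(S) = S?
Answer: 291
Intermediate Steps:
G(W) = 0
f(V) = -1 (f(V) = -3*⅓ = -1)
a = -6 (a = (0*5 - 1) - 5 = (0 - 1) - 5 = -1 - 5 = -6)
a - 11*(-27) = -6 - 11*(-27) = -6 + 297 = 291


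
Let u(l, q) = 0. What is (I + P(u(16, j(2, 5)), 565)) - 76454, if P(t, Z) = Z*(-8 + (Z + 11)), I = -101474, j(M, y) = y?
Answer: 142992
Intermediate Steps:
P(t, Z) = Z*(3 + Z) (P(t, Z) = Z*(-8 + (11 + Z)) = Z*(3 + Z))
(I + P(u(16, j(2, 5)), 565)) - 76454 = (-101474 + 565*(3 + 565)) - 76454 = (-101474 + 565*568) - 76454 = (-101474 + 320920) - 76454 = 219446 - 76454 = 142992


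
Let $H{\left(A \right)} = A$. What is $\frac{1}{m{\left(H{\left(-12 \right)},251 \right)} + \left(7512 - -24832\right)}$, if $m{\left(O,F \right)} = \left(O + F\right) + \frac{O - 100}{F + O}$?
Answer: $\frac{239}{7787225} \approx 3.0691 \cdot 10^{-5}$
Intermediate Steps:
$m{\left(O,F \right)} = F + O + \frac{-100 + O}{F + O}$ ($m{\left(O,F \right)} = \left(F + O\right) + \frac{-100 + O}{F + O} = F + O + \frac{-100 + O}{F + O}$)
$\frac{1}{m{\left(H{\left(-12 \right)},251 \right)} + \left(7512 - -24832\right)} = \frac{1}{\frac{-100 - 12 + 251^{2} + \left(-12\right)^{2} + 2 \cdot 251 \left(-12\right)}{251 - 12} + \left(7512 - -24832\right)} = \frac{1}{\frac{-100 - 12 + 63001 + 144 - 6024}{239} + \left(7512 + 24832\right)} = \frac{1}{\frac{1}{239} \cdot 57009 + 32344} = \frac{1}{\frac{57009}{239} + 32344} = \frac{1}{\frac{7787225}{239}} = \frac{239}{7787225}$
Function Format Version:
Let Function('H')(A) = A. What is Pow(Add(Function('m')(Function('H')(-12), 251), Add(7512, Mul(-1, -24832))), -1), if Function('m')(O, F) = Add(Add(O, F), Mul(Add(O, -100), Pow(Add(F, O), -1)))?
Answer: Rational(239, 7787225) ≈ 3.0691e-5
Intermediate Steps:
Function('m')(O, F) = Add(F, O, Mul(Pow(Add(F, O), -1), Add(-100, O))) (Function('m')(O, F) = Add(Add(F, O), Mul(Add(-100, O), Pow(Add(F, O), -1))) = Add(Add(F, O), Mul(Pow(Add(F, O), -1), Add(-100, O))) = Add(F, O, Mul(Pow(Add(F, O), -1), Add(-100, O))))
Pow(Add(Function('m')(Function('H')(-12), 251), Add(7512, Mul(-1, -24832))), -1) = Pow(Add(Mul(Pow(Add(251, -12), -1), Add(-100, -12, Pow(251, 2), Pow(-12, 2), Mul(2, 251, -12))), Add(7512, Mul(-1, -24832))), -1) = Pow(Add(Mul(Pow(239, -1), Add(-100, -12, 63001, 144, -6024)), Add(7512, 24832)), -1) = Pow(Add(Mul(Rational(1, 239), 57009), 32344), -1) = Pow(Add(Rational(57009, 239), 32344), -1) = Pow(Rational(7787225, 239), -1) = Rational(239, 7787225)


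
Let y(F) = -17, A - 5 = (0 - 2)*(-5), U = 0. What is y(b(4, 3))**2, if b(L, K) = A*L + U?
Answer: 289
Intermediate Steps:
A = 15 (A = 5 + (0 - 2)*(-5) = 5 - 2*(-5) = 5 + 10 = 15)
b(L, K) = 15*L (b(L, K) = 15*L + 0 = 15*L)
y(b(4, 3))**2 = (-17)**2 = 289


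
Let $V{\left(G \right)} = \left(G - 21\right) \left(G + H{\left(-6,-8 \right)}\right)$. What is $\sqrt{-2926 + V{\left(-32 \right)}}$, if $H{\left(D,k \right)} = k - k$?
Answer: $i \sqrt{1230} \approx 35.071 i$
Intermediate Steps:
$H{\left(D,k \right)} = 0$
$V{\left(G \right)} = G \left(-21 + G\right)$ ($V{\left(G \right)} = \left(G - 21\right) \left(G + 0\right) = \left(-21 + G\right) G = G \left(-21 + G\right)$)
$\sqrt{-2926 + V{\left(-32 \right)}} = \sqrt{-2926 - 32 \left(-21 - 32\right)} = \sqrt{-2926 - -1696} = \sqrt{-2926 + 1696} = \sqrt{-1230} = i \sqrt{1230}$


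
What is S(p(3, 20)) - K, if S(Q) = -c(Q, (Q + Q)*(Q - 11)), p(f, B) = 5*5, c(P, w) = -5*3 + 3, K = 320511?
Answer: -320499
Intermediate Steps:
c(P, w) = -12 (c(P, w) = -15 + 3 = -12)
p(f, B) = 25
S(Q) = 12 (S(Q) = -1*(-12) = 12)
S(p(3, 20)) - K = 12 - 1*320511 = 12 - 320511 = -320499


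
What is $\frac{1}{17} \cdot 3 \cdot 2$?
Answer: $\frac{6}{17} \approx 0.35294$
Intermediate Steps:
$\frac{1}{17} \cdot 3 \cdot 2 = \frac{3}{17} \cdot 2 = \frac{6}{17}$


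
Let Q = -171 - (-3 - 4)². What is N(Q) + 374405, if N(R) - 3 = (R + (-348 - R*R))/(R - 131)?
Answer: 131466176/351 ≈ 3.7455e+5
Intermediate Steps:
Q = -220 (Q = -171 - 1*(-7)² = -171 - 1*49 = -171 - 49 = -220)
N(R) = 3 + (-348 + R - R²)/(-131 + R) (N(R) = 3 + (R + (-348 - R*R))/(R - 131) = 3 + (R + (-348 - R²))/(-131 + R) = 3 + (-348 + R - R²)/(-131 + R))
N(Q) + 374405 = (-741 - 1*(-220)² + 4*(-220))/(-131 - 220) + 374405 = (-741 - 1*48400 - 880)/(-351) + 374405 = -(-741 - 48400 - 880)/351 + 374405 = -1/351*(-50021) + 374405 = 50021/351 + 374405 = 131466176/351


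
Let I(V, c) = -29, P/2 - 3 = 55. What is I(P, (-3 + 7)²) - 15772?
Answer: -15801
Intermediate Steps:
P = 116 (P = 6 + 2*55 = 6 + 110 = 116)
I(P, (-3 + 7)²) - 15772 = -29 - 15772 = -15801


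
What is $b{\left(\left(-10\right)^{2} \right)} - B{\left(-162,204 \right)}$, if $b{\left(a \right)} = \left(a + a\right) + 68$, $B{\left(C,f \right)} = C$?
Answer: $430$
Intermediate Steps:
$b{\left(a \right)} = 68 + 2 a$ ($b{\left(a \right)} = 2 a + 68 = 68 + 2 a$)
$b{\left(\left(-10\right)^{2} \right)} - B{\left(-162,204 \right)} = \left(68 + 2 \left(-10\right)^{2}\right) - -162 = \left(68 + 2 \cdot 100\right) + 162 = \left(68 + 200\right) + 162 = 268 + 162 = 430$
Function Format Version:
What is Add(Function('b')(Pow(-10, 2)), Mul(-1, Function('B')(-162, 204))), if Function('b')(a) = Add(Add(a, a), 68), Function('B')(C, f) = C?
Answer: 430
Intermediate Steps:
Function('b')(a) = Add(68, Mul(2, a)) (Function('b')(a) = Add(Mul(2, a), 68) = Add(68, Mul(2, a)))
Add(Function('b')(Pow(-10, 2)), Mul(-1, Function('B')(-162, 204))) = Add(Add(68, Mul(2, Pow(-10, 2))), Mul(-1, -162)) = Add(Add(68, Mul(2, 100)), 162) = Add(Add(68, 200), 162) = Add(268, 162) = 430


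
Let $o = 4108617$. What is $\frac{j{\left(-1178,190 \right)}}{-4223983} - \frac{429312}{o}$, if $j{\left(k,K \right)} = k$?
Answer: $- \frac{602855546290}{5784909453837} \approx -0.10421$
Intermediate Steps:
$\frac{j{\left(-1178,190 \right)}}{-4223983} - \frac{429312}{o} = - \frac{1178}{-4223983} - \frac{429312}{4108617} = \left(-1178\right) \left(- \frac{1}{4223983}\right) - \frac{143104}{1369539} = \frac{1178}{4223983} - \frac{143104}{1369539} = - \frac{602855546290}{5784909453837}$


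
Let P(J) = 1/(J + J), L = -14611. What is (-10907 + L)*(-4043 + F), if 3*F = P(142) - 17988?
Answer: 36376874431/142 ≈ 2.5618e+8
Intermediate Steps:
P(J) = 1/(2*J)
F = -5108591/852 (F = ((½)/142 - 17988)/3 = ((½)*(1/142) - 17988)/3 = (1/284 - 17988)/3 = (⅓)*(-5108591/284) = -5108591/852 ≈ -5996.0)
(-10907 + L)*(-4043 + F) = (-10907 - 14611)*(-4043 - 5108591/852) = -25518*(-8553227/852) = 36376874431/142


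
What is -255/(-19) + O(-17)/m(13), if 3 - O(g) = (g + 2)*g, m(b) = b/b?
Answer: -4533/19 ≈ -238.58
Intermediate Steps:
m(b) = 1
O(g) = 3 - g*(2 + g) (O(g) = 3 - (g + 2)*g = 3 - (2 + g)*g = 3 - g*(2 + g))
-255/(-19) + O(-17)/m(13) = -255/(-19) + (3 - 1*(-17)**2 - 2*(-17))/1 = -255*(-1/19) + (3 - 1*289 + 34)*1 = 255/19 + (3 - 289 + 34)*1 = 255/19 - 252*1 = 255/19 - 252 = -4533/19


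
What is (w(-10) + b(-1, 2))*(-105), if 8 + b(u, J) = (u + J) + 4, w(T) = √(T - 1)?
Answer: 315 - 105*I*√11 ≈ 315.0 - 348.25*I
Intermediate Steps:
w(T) = √(-1 + T)
b(u, J) = -4 + J + u (b(u, J) = -8 + ((u + J) + 4) = -8 + ((J + u) + 4) = -8 + (4 + J + u) = -4 + J + u)
(w(-10) + b(-1, 2))*(-105) = (√(-1 - 10) + (-4 + 2 - 1))*(-105) = (√(-11) - 3)*(-105) = (I*√11 - 3)*(-105) = (-3 + I*√11)*(-105) = 315 - 105*I*√11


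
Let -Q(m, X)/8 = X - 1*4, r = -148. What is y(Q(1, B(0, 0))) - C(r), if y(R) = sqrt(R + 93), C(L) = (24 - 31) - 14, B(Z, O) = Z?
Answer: 21 + 5*sqrt(5) ≈ 32.180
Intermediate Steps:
Q(m, X) = 32 - 8*X (Q(m, X) = -8*(X - 1*4) = -8*(X - 4) = -8*(-4 + X) = 32 - 8*X)
C(L) = -21 (C(L) = -7 - 14 = -21)
y(R) = sqrt(93 + R)
y(Q(1, B(0, 0))) - C(r) = sqrt(93 + (32 - 8*0)) - 1*(-21) = sqrt(93 + (32 + 0)) + 21 = sqrt(93 + 32) + 21 = sqrt(125) + 21 = 5*sqrt(5) + 21 = 21 + 5*sqrt(5)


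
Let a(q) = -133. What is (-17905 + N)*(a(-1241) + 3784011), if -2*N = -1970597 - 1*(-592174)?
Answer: 2540141896607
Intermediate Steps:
N = 1378423/2 (N = -(-1970597 - 1*(-592174))/2 = -(-1970597 + 592174)/2 = -1/2*(-1378423) = 1378423/2 ≈ 6.8921e+5)
(-17905 + N)*(a(-1241) + 3784011) = (-17905 + 1378423/2)*(-133 + 3784011) = (1342613/2)*3783878 = 2540141896607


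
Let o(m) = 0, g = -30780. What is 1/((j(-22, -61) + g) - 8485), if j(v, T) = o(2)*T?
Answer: -1/39265 ≈ -2.5468e-5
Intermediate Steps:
j(v, T) = 0 (j(v, T) = 0*T = 0)
1/((j(-22, -61) + g) - 8485) = 1/((0 - 30780) - 8485) = 1/(-30780 - 8485) = 1/(-39265) = -1/39265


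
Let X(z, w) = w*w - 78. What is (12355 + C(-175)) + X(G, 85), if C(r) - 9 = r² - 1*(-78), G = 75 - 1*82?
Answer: 50214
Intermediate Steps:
G = -7 (G = 75 - 82 = -7)
X(z, w) = -78 + w² (X(z, w) = w² - 78 = -78 + w²)
C(r) = 87 + r² (C(r) = 9 + (r² - 1*(-78)) = 9 + (r² + 78) = 9 + (78 + r²) = 87 + r²)
(12355 + C(-175)) + X(G, 85) = (12355 + (87 + (-175)²)) + (-78 + 85²) = (12355 + (87 + 30625)) + (-78 + 7225) = (12355 + 30712) + 7147 = 43067 + 7147 = 50214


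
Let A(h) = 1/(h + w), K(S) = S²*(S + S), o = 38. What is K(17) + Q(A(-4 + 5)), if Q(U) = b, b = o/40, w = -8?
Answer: 196539/20 ≈ 9827.0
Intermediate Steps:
K(S) = 2*S³ (K(S) = S²*(2*S) = 2*S³)
b = 19/20 (b = 38/40 = 38*(1/40) = 19/20 ≈ 0.95000)
A(h) = 1/(-8 + h) (A(h) = 1/(h - 8) = 1/(-8 + h))
Q(U) = 19/20
K(17) + Q(A(-4 + 5)) = 2*17³ + 19/20 = 2*4913 + 19/20 = 9826 + 19/20 = 196539/20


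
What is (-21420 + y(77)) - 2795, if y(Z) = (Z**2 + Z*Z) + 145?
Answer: -12212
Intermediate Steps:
y(Z) = 145 + 2*Z**2 (y(Z) = (Z**2 + Z**2) + 145 = 2*Z**2 + 145 = 145 + 2*Z**2)
(-21420 + y(77)) - 2795 = (-21420 + (145 + 2*77**2)) - 2795 = (-21420 + (145 + 2*5929)) - 2795 = (-21420 + (145 + 11858)) - 2795 = (-21420 + 12003) - 2795 = -9417 - 2795 = -12212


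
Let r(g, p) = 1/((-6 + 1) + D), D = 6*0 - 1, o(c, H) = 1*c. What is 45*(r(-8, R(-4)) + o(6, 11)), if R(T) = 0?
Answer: 525/2 ≈ 262.50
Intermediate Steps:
o(c, H) = c
D = -1 (D = 0 - 1 = -1)
r(g, p) = -⅙ (r(g, p) = 1/((-6 + 1) - 1) = 1/(-5 - 1) = 1/(-6) = -⅙)
45*(r(-8, R(-4)) + o(6, 11)) = 45*(-⅙ + 6) = 45*(35/6) = 525/2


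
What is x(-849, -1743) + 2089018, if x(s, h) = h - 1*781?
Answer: 2086494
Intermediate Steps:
x(s, h) = -781 + h (x(s, h) = h - 781 = -781 + h)
x(-849, -1743) + 2089018 = (-781 - 1743) + 2089018 = -2524 + 2089018 = 2086494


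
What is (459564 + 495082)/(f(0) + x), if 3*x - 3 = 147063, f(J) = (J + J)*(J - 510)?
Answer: 477323/24511 ≈ 19.474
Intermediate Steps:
f(J) = 2*J*(-510 + J) (f(J) = (2*J)*(-510 + J) = 2*J*(-510 + J))
x = 49022 (x = 1 + (1/3)*147063 = 1 + 49021 = 49022)
(459564 + 495082)/(f(0) + x) = (459564 + 495082)/(2*0*(-510 + 0) + 49022) = 954646/(2*0*(-510) + 49022) = 954646/(0 + 49022) = 954646/49022 = 954646*(1/49022) = 477323/24511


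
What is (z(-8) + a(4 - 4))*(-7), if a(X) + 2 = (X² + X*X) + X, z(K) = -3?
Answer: 35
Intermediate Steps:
a(X) = -2 + X + 2*X² (a(X) = -2 + ((X² + X*X) + X) = -2 + ((X² + X²) + X) = -2 + (2*X² + X) = -2 + (X + 2*X²) = -2 + X + 2*X²)
(z(-8) + a(4 - 4))*(-7) = (-3 + (-2 + (4 - 4) + 2*(4 - 4)²))*(-7) = (-3 + (-2 + 0 + 2*0²))*(-7) = (-3 + (-2 + 0 + 2*0))*(-7) = (-3 + (-2 + 0 + 0))*(-7) = (-3 - 2)*(-7) = -5*(-7) = 35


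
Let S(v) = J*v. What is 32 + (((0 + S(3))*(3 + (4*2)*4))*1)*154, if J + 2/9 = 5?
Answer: 231866/3 ≈ 77289.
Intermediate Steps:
J = 43/9 (J = -2/9 + 5 = 43/9 ≈ 4.7778)
S(v) = 43*v/9
32 + (((0 + S(3))*(3 + (4*2)*4))*1)*154 = 32 + (((0 + (43/9)*3)*(3 + (4*2)*4))*1)*154 = 32 + (((0 + 43/3)*(3 + 8*4))*1)*154 = 32 + ((43*(3 + 32)/3)*1)*154 = 32 + (((43/3)*35)*1)*154 = 32 + ((1505/3)*1)*154 = 32 + (1505/3)*154 = 32 + 231770/3 = 231866/3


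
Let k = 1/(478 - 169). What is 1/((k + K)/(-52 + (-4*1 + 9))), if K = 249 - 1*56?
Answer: -14523/59638 ≈ -0.24352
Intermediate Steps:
k = 1/309 ≈ 0.0032362
K = 193 (K = 249 - 56 = 193)
1/((k + K)/(-52 + (-4*1 + 9))) = 1/((1/309 + 193)/(-52 + (-4*1 + 9))) = 1/(59638/(309*(-52 + (-4 + 9)))) = 1/(59638/(309*(-52 + 5))) = 1/((59638/309)/(-47)) = 1/((59638/309)*(-1/47)) = 1/(-59638/14523) = -14523/59638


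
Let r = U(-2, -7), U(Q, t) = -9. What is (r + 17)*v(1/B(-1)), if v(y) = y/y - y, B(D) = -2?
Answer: 12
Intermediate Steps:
r = -9
v(y) = 1 - y
(r + 17)*v(1/B(-1)) = (-9 + 17)*(1 - 1/(-2)) = 8*(1 - 1*(-½)) = 8*(1 + ½) = 8*(3/2) = 12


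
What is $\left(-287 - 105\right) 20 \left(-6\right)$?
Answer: $47040$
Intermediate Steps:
$\left(-287 - 105\right) 20 \left(-6\right) = \left(-392\right) \left(-120\right) = 47040$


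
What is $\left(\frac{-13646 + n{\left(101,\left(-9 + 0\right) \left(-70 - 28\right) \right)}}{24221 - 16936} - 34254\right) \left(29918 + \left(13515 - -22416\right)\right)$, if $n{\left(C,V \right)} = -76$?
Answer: $- \frac{16432888721088}{7285} \approx -2.2557 \cdot 10^{9}$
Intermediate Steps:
$\left(\frac{-13646 + n{\left(101,\left(-9 + 0\right) \left(-70 - 28\right) \right)}}{24221 - 16936} - 34254\right) \left(29918 + \left(13515 - -22416\right)\right) = \left(\frac{-13646 - 76}{24221 - 16936} - 34254\right) \left(29918 + \left(13515 - -22416\right)\right) = \left(- \frac{13722}{7285} - 34254\right) \left(29918 + \left(13515 + 22416\right)\right) = \left(\left(-13722\right) \frac{1}{7285} - 34254\right) \left(29918 + 35931\right) = \left(- \frac{13722}{7285} - 34254\right) 65849 = \left(- \frac{249554112}{7285}\right) 65849 = - \frac{16432888721088}{7285}$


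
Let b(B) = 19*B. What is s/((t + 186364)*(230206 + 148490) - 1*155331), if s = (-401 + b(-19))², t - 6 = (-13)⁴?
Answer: 193548/27131118215 ≈ 7.1338e-6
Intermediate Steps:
t = 28567 (t = 6 + (-13)⁴ = 6 + 28561 = 28567)
s = 580644 (s = (-401 + 19*(-19))² = (-401 - 361)² = (-762)² = 580644)
s/((t + 186364)*(230206 + 148490) - 1*155331) = 580644/((28567 + 186364)*(230206 + 148490) - 1*155331) = 580644/(214931*378696 - 155331) = 580644/(81393509976 - 155331) = 580644/81393354645 = 580644*(1/81393354645) = 193548/27131118215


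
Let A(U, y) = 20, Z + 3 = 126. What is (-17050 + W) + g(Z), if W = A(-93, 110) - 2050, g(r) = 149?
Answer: -18931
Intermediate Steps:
Z = 123 (Z = -3 + 126 = 123)
W = -2030 (W = 20 - 2050 = -2030)
(-17050 + W) + g(Z) = (-17050 - 2030) + 149 = -19080 + 149 = -18931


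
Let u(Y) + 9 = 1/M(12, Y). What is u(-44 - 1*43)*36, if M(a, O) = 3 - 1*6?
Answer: -336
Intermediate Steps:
M(a, O) = -3 (M(a, O) = 3 - 6 = -3)
u(Y) = -28/3 (u(Y) = -9 + 1/(-3) = -9 - ⅓ = -28/3)
u(-44 - 1*43)*36 = -28/3*36 = -336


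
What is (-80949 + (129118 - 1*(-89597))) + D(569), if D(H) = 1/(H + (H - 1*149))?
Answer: 136250575/989 ≈ 1.3777e+5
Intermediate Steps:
D(H) = 1/(-149 + 2*H) (D(H) = 1/(H + (H - 149)) = 1/(H + (-149 + H)) = 1/(-149 + 2*H))
(-80949 + (129118 - 1*(-89597))) + D(569) = (-80949 + (129118 - 1*(-89597))) + 1/(-149 + 2*569) = (-80949 + (129118 + 89597)) + 1/(-149 + 1138) = (-80949 + 218715) + 1/989 = 137766 + 1/989 = 136250575/989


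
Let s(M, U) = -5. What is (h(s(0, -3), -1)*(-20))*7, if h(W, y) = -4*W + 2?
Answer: -3080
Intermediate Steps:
h(W, y) = 2 - 4*W
(h(s(0, -3), -1)*(-20))*7 = ((2 - 4*(-5))*(-20))*7 = ((2 + 20)*(-20))*7 = (22*(-20))*7 = -440*7 = -3080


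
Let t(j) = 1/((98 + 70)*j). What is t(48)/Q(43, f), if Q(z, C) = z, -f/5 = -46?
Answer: 1/346752 ≈ 2.8839e-6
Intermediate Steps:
f = 230 (f = -5*(-46) = 230)
t(j) = 1/(168*j)
t(48)/Q(43, f) = ((1/168)/48)/43 = ((1/168)*(1/48))*(1/43) = (1/8064)*(1/43) = 1/346752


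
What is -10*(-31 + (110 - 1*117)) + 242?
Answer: 622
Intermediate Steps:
-10*(-31 + (110 - 1*117)) + 242 = -10*(-31 + (110 - 117)) + 242 = -10*(-31 - 7) + 242 = -10*(-38) + 242 = 380 + 242 = 622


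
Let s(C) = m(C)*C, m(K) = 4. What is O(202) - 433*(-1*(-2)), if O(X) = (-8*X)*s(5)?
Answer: -33186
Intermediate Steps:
s(C) = 4*C
O(X) = -160*X (O(X) = (-8*X)*(4*5) = -8*X*20 = -160*X)
O(202) - 433*(-1*(-2)) = -160*202 - 433*(-1*(-2)) = -32320 - 433*2 = -32320 - 1*866 = -32320 - 866 = -33186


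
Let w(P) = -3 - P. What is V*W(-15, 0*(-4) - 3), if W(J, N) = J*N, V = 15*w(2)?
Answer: -3375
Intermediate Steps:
V = -75 (V = 15*(-3 - 1*2) = 15*(-3 - 2) = 15*(-5) = -75)
V*W(-15, 0*(-4) - 3) = -(-1125)*(0*(-4) - 3) = -(-1125)*(0 - 3) = -(-1125)*(-3) = -75*45 = -3375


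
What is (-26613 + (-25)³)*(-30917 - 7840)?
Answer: 1637018166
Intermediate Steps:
(-26613 + (-25)³)*(-30917 - 7840) = (-26613 - 15625)*(-38757) = -42238*(-38757) = 1637018166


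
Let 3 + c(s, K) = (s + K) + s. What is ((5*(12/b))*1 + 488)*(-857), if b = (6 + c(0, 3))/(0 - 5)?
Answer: -375366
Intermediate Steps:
c(s, K) = -3 + K + 2*s (c(s, K) = -3 + ((s + K) + s) = -3 + ((K + s) + s) = -3 + (K + 2*s) = -3 + K + 2*s)
b = -6/5 (b = (6 + (-3 + 3 + 2*0))/(0 - 5) = (6 + (-3 + 3 + 0))/(-5) = (6 + 0)*(-1/5) = 6*(-1/5) = -6/5 ≈ -1.2000)
((5*(12/b))*1 + 488)*(-857) = ((5*(12/(-6/5)))*1 + 488)*(-857) = ((5*(12*(-5/6)))*1 + 488)*(-857) = ((5*(-10))*1 + 488)*(-857) = (-50*1 + 488)*(-857) = (-50 + 488)*(-857) = 438*(-857) = -375366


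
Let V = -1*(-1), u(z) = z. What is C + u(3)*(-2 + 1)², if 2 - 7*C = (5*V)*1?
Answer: 18/7 ≈ 2.5714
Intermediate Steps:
V = 1
C = -3/7 (C = 2/7 - 5*1/7 = 2/7 - 5/7 = -3/7 ≈ -0.42857)
C + u(3)*(-2 + 1)² = -3/7 + 3*(-2 + 1)² = -3/7 + 3*(-1)² = -3/7 + 3*1 = -3/7 + 3 = 18/7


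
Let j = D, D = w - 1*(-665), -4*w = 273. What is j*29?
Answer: 69223/4 ≈ 17306.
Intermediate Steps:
w = -273/4 (w = -¼*273 = -273/4 ≈ -68.250)
D = 2387/4 (D = -273/4 - 1*(-665) = -273/4 + 665 = 2387/4 ≈ 596.75)
j = 2387/4 ≈ 596.75
j*29 = (2387/4)*29 = 69223/4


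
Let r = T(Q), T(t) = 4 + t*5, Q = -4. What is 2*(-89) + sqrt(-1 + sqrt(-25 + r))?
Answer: -178 + sqrt(-1 + I*sqrt(41)) ≈ -176.34 + 1.934*I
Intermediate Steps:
T(t) = 4 + 5*t
r = -16 (r = 4 + 5*(-4) = 4 - 20 = -16)
2*(-89) + sqrt(-1 + sqrt(-25 + r)) = 2*(-89) + sqrt(-1 + sqrt(-25 - 16)) = -178 + sqrt(-1 + sqrt(-41)) = -178 + sqrt(-1 + I*sqrt(41))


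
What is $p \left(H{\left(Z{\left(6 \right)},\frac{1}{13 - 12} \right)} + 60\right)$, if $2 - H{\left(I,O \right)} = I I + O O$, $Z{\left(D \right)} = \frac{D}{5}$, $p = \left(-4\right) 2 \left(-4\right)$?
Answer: $\frac{47648}{25} \approx 1905.9$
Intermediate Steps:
$p = 32$ ($p = \left(-8\right) \left(-4\right) = 32$)
$Z{\left(D \right)} = \frac{D}{5}$ ($Z{\left(D \right)} = D \frac{1}{5} = \frac{D}{5}$)
$H{\left(I,O \right)} = 2 - I^{2} - O^{2}$ ($H{\left(I,O \right)} = 2 - \left(I I + O O\right) = 2 - \left(I^{2} + O^{2}\right) = 2 - I^{2} - O^{2}$)
$p \left(H{\left(Z{\left(6 \right)},\frac{1}{13 - 12} \right)} + 60\right) = 32 \left(\left(2 - \left(\frac{1}{5} \cdot 6\right)^{2} - \left(\frac{1}{13 - 12}\right)^{2}\right) + 60\right) = 32 \left(\left(2 - \left(\frac{6}{5}\right)^{2} - \left(1^{-1}\right)^{2}\right) + 60\right) = 32 \left(\left(2 - \frac{36}{25} - 1^{2}\right) + 60\right) = 32 \left(\left(2 - \frac{36}{25} - 1\right) + 60\right) = 32 \left(- \frac{11}{25} + 60\right) = 32 \cdot \frac{1489}{25} = \frac{47648}{25}$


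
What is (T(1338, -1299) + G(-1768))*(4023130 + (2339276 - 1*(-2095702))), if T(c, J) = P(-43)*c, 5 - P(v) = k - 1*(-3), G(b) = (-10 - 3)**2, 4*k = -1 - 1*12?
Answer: 60843399898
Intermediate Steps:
k = -13/4 (k = (-1 - 1*12)/4 = (-1 - 12)/4 = (1/4)*(-13) = -13/4 ≈ -3.2500)
G(b) = 169 (G(b) = (-13)**2 = 169)
P(v) = 21/4 (P(v) = 5 - (-13/4 - 1*(-3)) = 5 - (-13/4 + 3) = 5 - 1*(-1/4) = 5 + 1/4 = 21/4)
T(c, J) = 21*c/4
(T(1338, -1299) + G(-1768))*(4023130 + (2339276 - 1*(-2095702))) = ((21/4)*1338 + 169)*(4023130 + (2339276 - 1*(-2095702))) = (14049/2 + 169)*(4023130 + (2339276 + 2095702)) = 14387*(4023130 + 4434978)/2 = (14387/2)*8458108 = 60843399898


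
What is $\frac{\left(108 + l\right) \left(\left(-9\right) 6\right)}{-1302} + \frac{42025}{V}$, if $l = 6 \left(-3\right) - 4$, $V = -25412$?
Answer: $\frac{10549463}{5514404} \approx 1.9131$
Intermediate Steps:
$l = -22$ ($l = -18 - 4 = -22$)
$\frac{\left(108 + l\right) \left(\left(-9\right) 6\right)}{-1302} + \frac{42025}{V} = \frac{\left(108 - 22\right) \left(\left(-9\right) 6\right)}{-1302} + \frac{42025}{-25412} = 86 \left(-54\right) \left(- \frac{1}{1302}\right) + 42025 \left(- \frac{1}{25412}\right) = \left(-4644\right) \left(- \frac{1}{1302}\right) - \frac{42025}{25412} = \frac{774}{217} - \frac{42025}{25412} = \frac{10549463}{5514404}$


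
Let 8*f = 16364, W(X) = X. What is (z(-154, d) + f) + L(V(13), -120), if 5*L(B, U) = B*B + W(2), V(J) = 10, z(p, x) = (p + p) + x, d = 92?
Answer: 18499/10 ≈ 1849.9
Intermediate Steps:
z(p, x) = x + 2*p (z(p, x) = 2*p + x = x + 2*p)
f = 4091/2 (f = (1/8)*16364 = 4091/2 ≈ 2045.5)
L(B, U) = 2/5 + B**2/5 (L(B, U) = (B*B + 2)/5 = (B**2 + 2)/5 = (2 + B**2)/5 = 2/5 + B**2/5)
(z(-154, d) + f) + L(V(13), -120) = ((92 + 2*(-154)) + 4091/2) + (2/5 + (1/5)*10**2) = ((92 - 308) + 4091/2) + (2/5 + (1/5)*100) = (-216 + 4091/2) + (2/5 + 20) = 3659/2 + 102/5 = 18499/10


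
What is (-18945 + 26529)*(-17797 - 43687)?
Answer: -466294656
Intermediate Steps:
(-18945 + 26529)*(-17797 - 43687) = 7584*(-61484) = -466294656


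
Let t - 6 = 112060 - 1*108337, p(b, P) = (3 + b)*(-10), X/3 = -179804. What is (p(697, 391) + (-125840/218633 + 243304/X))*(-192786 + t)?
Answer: 13007971103391006182/9827771983 ≈ 1.3236e+9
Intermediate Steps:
X = -539412 (X = 3*(-179804) = -539412)
p(b, P) = -30 - 10*b
t = 3729 (t = 6 + (112060 - 1*108337) = 6 + (112060 - 108337) = 6 + 3723 = 3729)
(p(697, 391) + (-125840/218633 + 243304/X))*(-192786 + t) = ((-30 - 10*697) + (-125840/218633 + 243304/(-539412)))*(-192786 + 3729) = ((-30 - 6970) + (-125840*1/218633 + 243304*(-1/539412)))*(-189057) = (-7000 + (-125840/218633 - 60826/134853))*(-189057) = (-7000 - 30268472378/29483315949)*(-189057) = -206413480115378/29483315949*(-189057) = 13007971103391006182/9827771983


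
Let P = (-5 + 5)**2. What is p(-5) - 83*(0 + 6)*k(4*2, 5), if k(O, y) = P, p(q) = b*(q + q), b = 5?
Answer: -50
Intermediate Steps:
p(q) = 10*q (p(q) = 5*(q + q) = 5*(2*q) = 10*q)
P = 0 (P = 0**2 = 0)
k(O, y) = 0
p(-5) - 83*(0 + 6)*k(4*2, 5) = 10*(-5) - 83*(0 + 6)*0 = -50 - 498*0 = -50 - 83*0 = -50 + 0 = -50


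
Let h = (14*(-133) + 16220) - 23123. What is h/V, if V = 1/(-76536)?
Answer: 670838040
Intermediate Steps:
V = -1/76536 ≈ -1.3066e-5
h = -8765 (h = (-1862 + 16220) - 23123 = 14358 - 23123 = -8765)
h/V = -8765/(-1/76536) = -8765*(-76536) = 670838040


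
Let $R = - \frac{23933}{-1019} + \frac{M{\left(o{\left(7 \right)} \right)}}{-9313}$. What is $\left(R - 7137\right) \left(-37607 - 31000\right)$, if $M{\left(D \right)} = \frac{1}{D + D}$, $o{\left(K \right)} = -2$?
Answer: $\frac{18525773524297347}{37959788} \approx 4.8804 \cdot 10^{8}$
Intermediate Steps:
$M{\left(D \right)} = \frac{1}{2 D}$
$R = \frac{891553135}{37959788}$ ($R = - \frac{23933}{-1019} + \frac{\frac{1}{2} \frac{1}{-2}}{-9313} = \left(-23933\right) \left(- \frac{1}{1019}\right) + \frac{1}{2} \left(- \frac{1}{2}\right) \left(- \frac{1}{9313}\right) = \frac{23933}{1019} - - \frac{1}{37252} = \frac{23933}{1019} + \frac{1}{37252} = \frac{891553135}{37959788} \approx 23.487$)
$\left(R - 7137\right) \left(-37607 - 31000\right) = \left(\frac{891553135}{37959788} - 7137\right) \left(-37607 - 31000\right) = \left(- \frac{270027453821}{37959788}\right) \left(-68607\right) = \frac{18525773524297347}{37959788}$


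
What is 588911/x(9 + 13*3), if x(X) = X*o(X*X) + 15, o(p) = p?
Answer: 588911/110607 ≈ 5.3244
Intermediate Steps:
x(X) = 15 + X³ (x(X) = X*(X*X) + 15 = X*X² + 15 = X³ + 15 = 15 + X³)
588911/x(9 + 13*3) = 588911/(15 + (9 + 13*3)³) = 588911/(15 + (9 + 39)³) = 588911/(15 + 48³) = 588911/(15 + 110592) = 588911/110607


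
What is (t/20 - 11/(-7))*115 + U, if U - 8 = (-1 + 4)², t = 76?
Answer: 4443/7 ≈ 634.71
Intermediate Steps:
U = 17 (U = 8 + (-1 + 4)² = 8 + 3² = 8 + 9 = 17)
(t/20 - 11/(-7))*115 + U = (76/20 - 11/(-7))*115 + 17 = (76*(1/20) - 11*(-⅐))*115 + 17 = (19/5 + 11/7)*115 + 17 = (188/35)*115 + 17 = 4324/7 + 17 = 4443/7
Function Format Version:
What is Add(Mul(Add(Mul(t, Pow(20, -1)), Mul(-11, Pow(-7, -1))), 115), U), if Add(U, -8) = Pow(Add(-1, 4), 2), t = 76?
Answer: Rational(4443, 7) ≈ 634.71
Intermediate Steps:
U = 17 (U = Add(8, Pow(Add(-1, 4), 2)) = Add(8, Pow(3, 2)) = Add(8, 9) = 17)
Add(Mul(Add(Mul(t, Pow(20, -1)), Mul(-11, Pow(-7, -1))), 115), U) = Add(Mul(Add(Mul(76, Pow(20, -1)), Mul(-11, Pow(-7, -1))), 115), 17) = Add(Mul(Add(Mul(76, Rational(1, 20)), Mul(-11, Rational(-1, 7))), 115), 17) = Add(Mul(Add(Rational(19, 5), Rational(11, 7)), 115), 17) = Add(Mul(Rational(188, 35), 115), 17) = Add(Rational(4324, 7), 17) = Rational(4443, 7)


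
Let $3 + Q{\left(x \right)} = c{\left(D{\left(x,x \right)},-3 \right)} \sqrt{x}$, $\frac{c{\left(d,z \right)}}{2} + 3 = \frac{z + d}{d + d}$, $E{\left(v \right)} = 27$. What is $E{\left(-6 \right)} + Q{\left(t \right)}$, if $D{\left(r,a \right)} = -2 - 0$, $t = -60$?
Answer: $24 - 7 i \sqrt{15} \approx 24.0 - 27.111 i$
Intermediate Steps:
$D{\left(r,a \right)} = -2$ ($D{\left(r,a \right)} = -2 + 0 = -2$)
$c{\left(d,z \right)} = -6 + \frac{d + z}{d}$ ($c{\left(d,z \right)} = -6 + 2 \frac{z + d}{d + d} = -6 + 2 \frac{d + z}{2 d} = -6 + \frac{d + z}{d}$)
$Q{\left(x \right)} = -3 - \frac{7 \sqrt{x}}{2}$ ($Q{\left(x \right)} = -3 + \left(-5 - \frac{3}{-2}\right) \sqrt{x} = -3 + \left(-5 - - \frac{3}{2}\right) \sqrt{x} = -3 + \left(-5 + \frac{3}{2}\right) \sqrt{x} = -3 - \frac{7 \sqrt{x}}{2}$)
$E{\left(-6 \right)} + Q{\left(t \right)} = 27 - \left(3 + \frac{7 \sqrt{-60}}{2}\right) = 27 - \left(3 + \frac{7 \cdot 2 i \sqrt{15}}{2}\right) = 27 - \left(3 + 7 i \sqrt{15}\right) = 24 - 7 i \sqrt{15}$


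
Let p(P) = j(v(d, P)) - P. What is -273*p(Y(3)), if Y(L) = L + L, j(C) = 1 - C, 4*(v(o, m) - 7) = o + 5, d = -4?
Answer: 13377/4 ≈ 3344.3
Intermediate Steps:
v(o, m) = 33/4 + o/4 (v(o, m) = 7 + (o + 5)/4 = 7 + (5 + o)/4 = 7 + (5/4 + o/4) = 33/4 + o/4)
Y(L) = 2*L
p(P) = -25/4 - P (p(P) = (1 - (33/4 + (¼)*(-4))) - P = (1 - (33/4 - 1)) - P = (1 - 1*29/4) - P = (1 - 29/4) - P = -25/4 - P)
-273*p(Y(3)) = -273*(-25/4 - 2*3) = -273*(-25/4 - 1*6) = -273*(-25/4 - 6) = -273*(-49/4) = 13377/4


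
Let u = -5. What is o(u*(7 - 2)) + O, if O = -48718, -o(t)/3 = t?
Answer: -48643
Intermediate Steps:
o(t) = -3*t
o(u*(7 - 2)) + O = -(-15)*(7 - 2) - 48718 = -(-15)*5 - 48718 = -3*(-25) - 48718 = 75 - 48718 = -48643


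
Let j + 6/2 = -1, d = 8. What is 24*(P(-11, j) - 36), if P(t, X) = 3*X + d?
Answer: -960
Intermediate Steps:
j = -4 (j = -3 - 1 = -4)
P(t, X) = 8 + 3*X (P(t, X) = 3*X + 8 = 8 + 3*X)
24*(P(-11, j) - 36) = 24*((8 + 3*(-4)) - 36) = 24*((8 - 12) - 36) = 24*(-4 - 36) = 24*(-40) = -960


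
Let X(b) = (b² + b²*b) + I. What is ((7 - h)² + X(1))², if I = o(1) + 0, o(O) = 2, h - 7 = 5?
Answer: 841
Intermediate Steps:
h = 12 (h = 7 + 5 = 12)
I = 2 (I = 2 + 0 = 2)
X(b) = 2 + b² + b³ (X(b) = (b² + b²*b) + 2 = (b² + b³) + 2 = 2 + b² + b³)
((7 - h)² + X(1))² = ((7 - 1*12)² + (2 + 1² + 1³))² = ((7 - 12)² + (2 + 1 + 1))² = ((-5)² + 4)² = (25 + 4)² = 29² = 841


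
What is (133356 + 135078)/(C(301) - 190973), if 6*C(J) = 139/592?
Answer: -953477568/678335957 ≈ -1.4056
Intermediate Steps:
C(J) = 139/3552 (C(J) = (139/592)/6 = (139*(1/592))/6 = (⅙)*(139/592) = 139/3552)
(133356 + 135078)/(C(301) - 190973) = (133356 + 135078)/(139/3552 - 190973) = 268434/(-678335957/3552) = 268434*(-3552/678335957) = -953477568/678335957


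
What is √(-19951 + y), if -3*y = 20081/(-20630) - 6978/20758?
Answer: I*√8232034004196894628710/642356310 ≈ 141.25*I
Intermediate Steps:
y = 280398769/642356310 (y = -(20081/(-20630) - 6978/20758)/3 = -(20081*(-1/20630) - 6978*1/20758)/3 = -(-20081/20630 - 3489/10379)/3 = -⅓*(-280398769/214118770) = 280398769/642356310 ≈ 0.43652)
√(-19951 + y) = √(-19951 + 280398769/642356310) = √(-12815370342041/642356310) = I*√8232034004196894628710/642356310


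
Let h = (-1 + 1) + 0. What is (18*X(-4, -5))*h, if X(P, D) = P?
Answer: 0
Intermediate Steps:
h = 0 (h = 0 + 0 = 0)
(18*X(-4, -5))*h = (18*(-4))*0 = -72*0 = 0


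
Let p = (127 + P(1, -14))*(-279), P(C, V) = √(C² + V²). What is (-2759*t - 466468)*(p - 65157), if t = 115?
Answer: 78837714270 + 218667087*√197 ≈ 8.1907e+10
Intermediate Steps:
p = -35433 - 279*√197 (p = (127 + √(1² + (-14)²))*(-279) = (127 + √(1 + 196))*(-279) = (127 + √197)*(-279) = -35433 - 279*√197 ≈ -39349.)
(-2759*t - 466468)*(p - 65157) = (-2759*115 - 466468)*((-35433 - 279*√197) - 65157) = (-317285 - 466468)*(-100590 - 279*√197) = -783753*(-100590 - 279*√197) = 78837714270 + 218667087*√197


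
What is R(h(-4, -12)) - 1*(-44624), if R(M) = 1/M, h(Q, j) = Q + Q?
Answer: 356991/8 ≈ 44624.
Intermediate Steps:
h(Q, j) = 2*Q
R(h(-4, -12)) - 1*(-44624) = 1/(2*(-4)) - 1*(-44624) = 1/(-8) + 44624 = -⅛ + 44624 = 356991/8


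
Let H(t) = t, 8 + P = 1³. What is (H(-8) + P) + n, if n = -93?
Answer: -108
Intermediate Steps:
P = -7 (P = -8 + 1³ = -8 + 1 = -7)
(H(-8) + P) + n = (-8 - 7) - 93 = -15 - 93 = -108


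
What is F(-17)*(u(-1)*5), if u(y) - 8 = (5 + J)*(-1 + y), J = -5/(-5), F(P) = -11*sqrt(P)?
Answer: 220*I*sqrt(17) ≈ 907.08*I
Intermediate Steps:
J = 1 (J = -5*(-1/5) = 1)
u(y) = 2 + 6*y (u(y) = 8 + (5 + 1)*(-1 + y) = 8 + 6*(-1 + y) = 8 + (-6 + 6*y) = 2 + 6*y)
F(-17)*(u(-1)*5) = (-11*I*sqrt(17))*((2 + 6*(-1))*5) = (-11*I*sqrt(17))*((2 - 6)*5) = (-11*I*sqrt(17))*(-4*5) = -11*I*sqrt(17)*(-20) = 220*I*sqrt(17)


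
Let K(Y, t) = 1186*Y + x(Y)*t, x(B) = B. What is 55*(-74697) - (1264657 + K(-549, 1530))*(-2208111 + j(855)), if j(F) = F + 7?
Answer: -499784877658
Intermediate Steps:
j(F) = 7 + F
K(Y, t) = 1186*Y + Y*t
55*(-74697) - (1264657 + K(-549, 1530))*(-2208111 + j(855)) = 55*(-74697) - (1264657 - 549*(1186 + 1530))*(-2208111 + (7 + 855)) = -4108335 - (1264657 - 549*2716)*(-2208111 + 862) = -4108335 - (1264657 - 1491084)*(-2207249) = -4108335 - (-226427)*(-2207249) = -4108335 - 1*499780769323 = -4108335 - 499780769323 = -499784877658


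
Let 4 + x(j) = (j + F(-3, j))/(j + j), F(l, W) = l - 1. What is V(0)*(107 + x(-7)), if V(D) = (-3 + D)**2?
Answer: 13077/14 ≈ 934.07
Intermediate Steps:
F(l, W) = -1 + l
x(j) = -4 + (-4 + j)/(2*j) (x(j) = -4 + (j + (-1 - 3))/(j + j) = -4 + (j - 4)/((2*j)) = -4 + (-4 + j)*(1/(2*j)) = -4 + (-4 + j)/(2*j))
V(0)*(107 + x(-7)) = (-3 + 0)**2*(107 + (-7/2 - 2/(-7))) = (-3)**2*(107 + (-7/2 - 2*(-1/7))) = 9*(107 + (-7/2 + 2/7)) = 9*(107 - 45/14) = 9*(1453/14) = 13077/14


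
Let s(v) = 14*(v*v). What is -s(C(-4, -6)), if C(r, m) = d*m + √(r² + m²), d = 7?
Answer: -25424 + 2352*√13 ≈ -16944.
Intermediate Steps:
C(r, m) = √(m² + r²) + 7*m (C(r, m) = 7*m + √(r² + m²) = 7*m + √(m² + r²) = √(m² + r²) + 7*m)
s(v) = 14*v²
-s(C(-4, -6)) = -14*(√((-6)² + (-4)²) + 7*(-6))² = -14*(√(36 + 16) - 42)² = -14*(√52 - 42)² = -14*(2*√13 - 42)² = -14*(-42 + 2*√13)²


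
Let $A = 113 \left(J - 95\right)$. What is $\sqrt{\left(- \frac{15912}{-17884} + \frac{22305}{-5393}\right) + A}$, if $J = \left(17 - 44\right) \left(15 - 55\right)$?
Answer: $\frac{\sqrt{223910440973238878}}{1418359} \approx 333.62$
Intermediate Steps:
$J = 1080$ ($J = \left(-27\right) \left(-40\right) = 1080$)
$A = 111305$ ($A = 113 \left(1080 - 95\right) = 113 \cdot 985 = 111305$)
$\sqrt{\left(- \frac{15912}{-17884} + \frac{22305}{-5393}\right) + A} = \sqrt{\left(- \frac{15912}{-17884} + \frac{22305}{-5393}\right) + 111305} = \sqrt{\left(\left(-15912\right) \left(- \frac{1}{17884}\right) + 22305 \left(- \frac{1}{5393}\right)\right) + 111305} = \sqrt{\left(\frac{234}{263} - \frac{22305}{5393}\right) + 111305} = \sqrt{- \frac{4604253}{1418359} + 111305} = \sqrt{\frac{157865844242}{1418359}} = \frac{\sqrt{223910440973238878}}{1418359}$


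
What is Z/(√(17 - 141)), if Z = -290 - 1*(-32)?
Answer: 129*I*√31/31 ≈ 23.169*I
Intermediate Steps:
Z = -258 (Z = -290 + 32 = -258)
Z/(√(17 - 141)) = -258/√(17 - 141) = -258*(-I*√31/62) = -(-129)*I*√31/31 = 129*I*√31/31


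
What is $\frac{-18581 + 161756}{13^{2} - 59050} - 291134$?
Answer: $- \frac{5714134743}{19627} \approx -2.9114 \cdot 10^{5}$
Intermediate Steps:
$\frac{-18581 + 161756}{13^{2} - 59050} - 291134 = \frac{143175}{169 - 59050} - 291134 = \frac{143175}{-58881} - 291134 = 143175 \left(- \frac{1}{58881}\right) - 291134 = - \frac{47725}{19627} - 291134 = - \frac{5714134743}{19627}$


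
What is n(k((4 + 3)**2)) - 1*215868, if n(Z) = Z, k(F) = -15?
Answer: -215883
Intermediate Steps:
n(k((4 + 3)**2)) - 1*215868 = -15 - 1*215868 = -15 - 215868 = -215883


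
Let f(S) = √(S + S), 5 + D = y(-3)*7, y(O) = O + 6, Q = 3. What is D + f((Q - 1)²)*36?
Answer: 16 + 72*√2 ≈ 117.82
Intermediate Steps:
y(O) = 6 + O
D = 16 (D = -5 + (6 - 3)*7 = -5 + 3*7 = -5 + 21 = 16)
f(S) = √2*√S (f(S) = √(2*S) = √2*√S)
D + f((Q - 1)²)*36 = 16 + (√2*√((3 - 1)²))*36 = 16 + (√2*√(2²))*36 = 16 + (√2*√4)*36 = 16 + (√2*2)*36 = 16 + (2*√2)*36 = 16 + 72*√2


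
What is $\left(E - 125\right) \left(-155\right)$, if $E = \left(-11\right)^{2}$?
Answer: $620$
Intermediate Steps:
$E = 121$
$\left(E - 125\right) \left(-155\right) = \left(121 - 125\right) \left(-155\right) = \left(-4\right) \left(-155\right) = 620$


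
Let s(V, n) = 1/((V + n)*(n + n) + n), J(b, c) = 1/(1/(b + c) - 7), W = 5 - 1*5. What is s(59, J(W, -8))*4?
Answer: -3249/13534 ≈ -0.24006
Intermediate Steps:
W = 0 (W = 5 - 5 = 0)
J(b, c) = 1/(-7 + 1/(b + c))
s(V, n) = 1/(n + 2*n*(V + n)) (s(V, n) = 1/((V + n)*(2*n) + n) = 1/(2*n*(V + n) + n) = 1/(n + 2*n*(V + n)))
s(59, J(W, -8))*4 = (1/((((-1*0 - 1*(-8))/(-1 + 7*0 + 7*(-8))))*(1 + 2*59 + 2*((-1*0 - 1*(-8))/(-1 + 7*0 + 7*(-8))))))*4 = (1/((((0 + 8)/(-1 + 0 - 56)))*(1 + 118 + 2*((0 + 8)/(-1 + 0 - 56)))))*4 = (1/(((8/(-57)))*(1 + 118 + 2*(8/(-57)))))*4 = (1/(((-1/57*8))*(1 + 118 + 2*(-1/57*8))))*4 = (1/((-8/57)*(1 + 118 + 2*(-8/57))))*4 = -57/(8*(1 + 118 - 16/57))*4 = -57/(8*6767/57)*4 = -57/8*57/6767*4 = -3249/54136*4 = -3249/13534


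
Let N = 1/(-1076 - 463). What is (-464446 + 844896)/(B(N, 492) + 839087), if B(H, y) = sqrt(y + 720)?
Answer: 319230649150/704066992357 - 760900*sqrt(303)/704066992357 ≈ 0.45339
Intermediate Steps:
N = -1/1539 (N = 1/(-1539) = -1/1539 ≈ -0.00064977)
B(H, y) = sqrt(720 + y)
(-464446 + 844896)/(B(N, 492) + 839087) = (-464446 + 844896)/(sqrt(720 + 492) + 839087) = 380450/(sqrt(1212) + 839087) = 380450/(2*sqrt(303) + 839087) = 380450/(839087 + 2*sqrt(303))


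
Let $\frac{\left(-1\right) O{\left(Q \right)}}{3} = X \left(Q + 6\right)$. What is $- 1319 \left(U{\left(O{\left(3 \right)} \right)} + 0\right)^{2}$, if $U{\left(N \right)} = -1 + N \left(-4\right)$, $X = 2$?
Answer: $-60970775$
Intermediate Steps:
$O{\left(Q \right)} = -36 - 6 Q$ ($O{\left(Q \right)} = - 3 \cdot 2 \left(Q + 6\right) = - 3 \cdot 2 \left(6 + Q\right) = - 3 \left(12 + 2 Q\right) = -36 - 6 Q$)
$U{\left(N \right)} = -1 - 4 N$
$- 1319 \left(U{\left(O{\left(3 \right)} \right)} + 0\right)^{2} = - 1319 \left(\left(-1 - 4 \left(-36 - 18\right)\right) + 0\right)^{2} = - 1319 \left(\left(-1 - -216\right) + 0\right)^{2} = - 1319 \left(\left(-1 + 216\right) + 0\right)^{2} = - 1319 \left(215 + 0\right)^{2} = - 1319 \cdot 215^{2} = \left(-1319\right) 46225 = -60970775$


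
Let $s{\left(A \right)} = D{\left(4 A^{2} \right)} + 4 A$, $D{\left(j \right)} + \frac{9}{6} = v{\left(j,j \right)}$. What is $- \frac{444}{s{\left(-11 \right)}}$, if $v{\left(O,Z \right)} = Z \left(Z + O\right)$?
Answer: $- \frac{296}{312311} \approx -0.00094777$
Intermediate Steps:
$v{\left(O,Z \right)} = Z \left(O + Z\right)$
$D{\left(j \right)} = - \frac{3}{2} + 2 j^{2}$ ($D{\left(j \right)} = - \frac{3}{2} + j \left(j + j\right) = - \frac{3}{2} + j 2 j = - \frac{3}{2} + 2 j^{2}$)
$s{\left(A \right)} = - \frac{3}{2} + 4 A + 32 A^{4}$ ($s{\left(A \right)} = \left(- \frac{3}{2} + 2 \left(4 A^{2}\right)^{2}\right) + 4 A = \left(- \frac{3}{2} + 2 \cdot 16 A^{4}\right) + 4 A = \left(- \frac{3}{2} + 32 A^{4}\right) + 4 A = - \frac{3}{2} + 4 A + 32 A^{4}$)
$- \frac{444}{s{\left(-11 \right)}} = - \frac{444}{- \frac{3}{2} + 4 \left(-11\right) + 32 \left(-11\right)^{4}} = - \frac{444}{- \frac{3}{2} - 44 + 32 \cdot 14641} = - \frac{444}{- \frac{3}{2} - 44 + 468512} = - \frac{444}{\frac{936933}{2}} = \left(-444\right) \frac{2}{936933} = - \frac{296}{312311}$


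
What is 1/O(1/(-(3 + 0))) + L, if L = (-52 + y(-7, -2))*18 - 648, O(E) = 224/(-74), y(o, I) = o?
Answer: -191557/112 ≈ -1710.3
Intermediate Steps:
O(E) = -112/37 (O(E) = 224*(-1/74) = -112/37)
L = -1710 (L = (-52 - 7)*18 - 648 = -59*18 - 648 = -1062 - 648 = -1710)
1/O(1/(-(3 + 0))) + L = 1/(-112/37) - 1710 = -37/112 - 1710 = -191557/112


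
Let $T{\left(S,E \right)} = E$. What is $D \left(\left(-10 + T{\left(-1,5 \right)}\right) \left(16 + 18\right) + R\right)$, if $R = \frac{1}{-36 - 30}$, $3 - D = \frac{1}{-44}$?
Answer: $- \frac{1492393}{2904} \approx -513.91$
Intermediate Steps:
$D = \frac{133}{44}$ ($D = 3 - \frac{1}{-44} = 3 - - \frac{1}{44} = 3 + \frac{1}{44} = \frac{133}{44} \approx 3.0227$)
$R = - \frac{1}{66}$ ($R = \frac{1}{-66} = - \frac{1}{66} \approx -0.015152$)
$D \left(\left(-10 + T{\left(-1,5 \right)}\right) \left(16 + 18\right) + R\right) = \frac{133 \left(\left(-10 + 5\right) \left(16 + 18\right) - \frac{1}{66}\right)}{44} = \frac{133 \left(\left(-5\right) 34 - \frac{1}{66}\right)}{44} = \frac{133 \left(-170 - \frac{1}{66}\right)}{44} = \frac{133}{44} \left(- \frac{11221}{66}\right) = - \frac{1492393}{2904}$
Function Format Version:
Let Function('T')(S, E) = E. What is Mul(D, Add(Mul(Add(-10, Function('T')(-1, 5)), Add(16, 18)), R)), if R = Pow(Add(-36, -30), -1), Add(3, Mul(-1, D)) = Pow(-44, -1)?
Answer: Rational(-1492393, 2904) ≈ -513.91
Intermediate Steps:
D = Rational(133, 44) (D = Add(3, Mul(-1, Pow(-44, -1))) = Add(3, Mul(-1, Rational(-1, 44))) = Add(3, Rational(1, 44)) = Rational(133, 44) ≈ 3.0227)
R = Rational(-1, 66) (R = Pow(-66, -1) = Rational(-1, 66) ≈ -0.015152)
Mul(D, Add(Mul(Add(-10, Function('T')(-1, 5)), Add(16, 18)), R)) = Mul(Rational(133, 44), Add(Mul(Add(-10, 5), Add(16, 18)), Rational(-1, 66))) = Mul(Rational(133, 44), Add(Mul(-5, 34), Rational(-1, 66))) = Mul(Rational(133, 44), Add(-170, Rational(-1, 66))) = Mul(Rational(133, 44), Rational(-11221, 66)) = Rational(-1492393, 2904)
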